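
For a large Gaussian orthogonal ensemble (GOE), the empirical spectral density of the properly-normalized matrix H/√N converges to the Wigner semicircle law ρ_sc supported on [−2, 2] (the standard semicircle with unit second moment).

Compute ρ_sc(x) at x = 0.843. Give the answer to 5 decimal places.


ρ_sc(x) = (1/(2π)) √(4 − x²). With x = 0.843:
  4 − x² = 4 − (0.843)² = 4 − 0.710649 = 3.289351.
  √(4 − x²) = 1.813657.
  1/(2π) = 0.159155.
  ρ_sc(0.843) = 0.159155 · 1.813657 = 0.288652.

Rounded to 5 decimal places: ρ_sc(0.843) ≈ 0.28865.


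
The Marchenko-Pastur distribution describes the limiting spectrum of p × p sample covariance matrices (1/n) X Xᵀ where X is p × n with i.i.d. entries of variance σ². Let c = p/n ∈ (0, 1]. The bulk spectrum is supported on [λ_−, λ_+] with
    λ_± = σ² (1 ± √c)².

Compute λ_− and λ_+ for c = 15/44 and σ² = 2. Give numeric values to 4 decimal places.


c = 15/44 = 0.340909; √c = 0.583874.
λ_− = σ² (1 − √c)² = 2 · (1 − 0.583874)² = 2 · (0.416126)² = 0.346321.
λ_+ = σ² (1 + √c)² = 2 · (1 + 0.583874)² = 2 · (1.583874)² = 5.017315.

Rounded to 4 decimal places: λ_− ≈ 0.3463, λ_+ ≈ 5.0173.


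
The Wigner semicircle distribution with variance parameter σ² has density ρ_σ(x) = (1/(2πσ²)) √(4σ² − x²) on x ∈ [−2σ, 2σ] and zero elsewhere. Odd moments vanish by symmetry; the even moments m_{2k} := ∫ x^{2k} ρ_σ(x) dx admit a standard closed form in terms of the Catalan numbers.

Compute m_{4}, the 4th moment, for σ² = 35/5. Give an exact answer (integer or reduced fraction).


By the scaled semicircle moment identity, m_{2k} = σ^{2k} · C_k with k = 2.
C_2 = (1/(k+1)) · C(2k, k) = (1/3) · C(4, 2) = (1/3) · 6 = 2.
σ^{2k} = (σ²)^k = (35/5)^2 = 49.

Therefore m_{4} = σ^{4} · C_2 = 49 · 2 = 98.


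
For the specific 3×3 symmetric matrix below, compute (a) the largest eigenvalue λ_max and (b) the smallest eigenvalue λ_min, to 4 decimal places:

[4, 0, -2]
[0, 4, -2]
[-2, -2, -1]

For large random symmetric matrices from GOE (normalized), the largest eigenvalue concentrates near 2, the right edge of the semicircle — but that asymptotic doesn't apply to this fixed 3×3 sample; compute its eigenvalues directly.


Since M is real symmetric, all three eigenvalues are real; they are the roots of det(λI − M) = λ³ − (tr M) λ² + s λ − det M, where s is the sum of the principal 2×2 minors.
tr M = 4 + 4 + (-1) = 7.
s = (4·4 − 0²) + (4·(-1) − (-2)²) + (4·(-1) − (-2)²) = 16 + (-8) + (-8) = 0.
det M (expand along row 1) = 4·(-8) − 0·(-4) + (-2)·8 = -48.
Characteristic polynomial: λ³ − 7λ² + 48 = 0.
Substitute λ = y + (tr M)/3 = y + 2.333333 to remove the quadratic term: y³ + p·y + q = 0 with p = s − (tr M)²/3 = -16.333333 and q = −2(tr M)³/27 + (tr M)·s/3 − det M = 22.592593.
Three real roots ⇒ use the trigonometric (Viète) form: r = 2√(−p/3) = 4.666667, φ = arccos(3q/(p·r)) = arccos(-0.889213) = 2.666418 rad.
y_k = r·cos(φ/3 − 2πk/3) for k = 0, 1, 2 gives y = 2.941584, 1.666667, -4.608251.
λ_k = y_k + 2.333333 gives λ = 5.2749, 4.0000, -2.2749 (check: the sum is 7.0000 = tr M).

Hence λ_max = 5.2749 and λ_min = -2.2749.


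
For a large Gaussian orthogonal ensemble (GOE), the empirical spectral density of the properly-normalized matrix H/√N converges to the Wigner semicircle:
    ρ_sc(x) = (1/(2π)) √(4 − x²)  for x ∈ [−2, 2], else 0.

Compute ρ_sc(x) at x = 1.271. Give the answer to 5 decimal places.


ρ_sc(x) = (1/(2π)) √(4 − x²). With x = 1.271:
  4 − x² = 4 − (1.271)² = 4 − 1.615441 = 2.384559.
  √(4 − x²) = 1.544202.
  1/(2π) = 0.159155.
  ρ_sc(1.271) = 0.159155 · 1.544202 = 0.245767.

Rounded to 5 decimal places: ρ_sc(1.271) ≈ 0.24577.


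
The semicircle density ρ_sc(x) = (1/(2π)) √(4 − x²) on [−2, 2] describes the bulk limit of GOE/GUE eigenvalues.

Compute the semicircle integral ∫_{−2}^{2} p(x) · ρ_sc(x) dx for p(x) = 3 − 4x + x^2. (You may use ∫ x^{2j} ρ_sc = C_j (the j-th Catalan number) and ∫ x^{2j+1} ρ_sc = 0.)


Write p(x) = Σ a_i x^i, split into monomials and integrate each against ρ_sc separately.
Using ∫ x^{2j} ρ_sc = C_j = (1/(j+1)) C(2j, j) (Catalan numbers) and ∫ x^{2j+1} ρ_sc = 0 (odd monomials vanish by symmetry):
  i = 0 (even): a_0 · C_{0} = 3 · 1 = 3
  i = 1 (odd): ∫ x^1 ρ_sc = 0 (vanishes)
  i = 2 (even): a_2 · C_{1} = 1 · 1 = 1

Summing the contributions: ∫_{−2}^{2} p(x) ρ_sc(x) dx = 3 + 1 = 4.


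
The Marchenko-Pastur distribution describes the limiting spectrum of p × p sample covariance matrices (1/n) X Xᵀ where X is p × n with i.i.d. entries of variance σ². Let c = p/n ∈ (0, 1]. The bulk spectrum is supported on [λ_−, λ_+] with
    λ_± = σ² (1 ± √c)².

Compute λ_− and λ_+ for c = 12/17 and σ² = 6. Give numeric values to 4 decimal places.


c = 12/17 = 0.705882; √c = 0.840168.
λ_− = σ² (1 − √c)² = 6 · (1 − 0.840168)² = 6 · (0.159832)² = 0.153278.
λ_+ = σ² (1 + √c)² = 6 · (1 + 0.840168)² = 6 · (1.840168)² = 20.317311.

Rounded to 4 decimal places: λ_− ≈ 0.1533, λ_+ ≈ 20.3173.


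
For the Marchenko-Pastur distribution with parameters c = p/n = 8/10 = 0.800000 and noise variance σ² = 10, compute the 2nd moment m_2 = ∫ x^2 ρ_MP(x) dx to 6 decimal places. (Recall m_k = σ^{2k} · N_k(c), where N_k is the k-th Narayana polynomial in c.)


E[X²] = σ⁴ (1 + c) (second MP moment). With σ² = 10 (so σ⁴ = 100) and c = 8/10 = 0.800000: E[X²] = 100 · (1 + 0.800000) = 100 · 1.800000.

So E[X^2] = 180.000000.


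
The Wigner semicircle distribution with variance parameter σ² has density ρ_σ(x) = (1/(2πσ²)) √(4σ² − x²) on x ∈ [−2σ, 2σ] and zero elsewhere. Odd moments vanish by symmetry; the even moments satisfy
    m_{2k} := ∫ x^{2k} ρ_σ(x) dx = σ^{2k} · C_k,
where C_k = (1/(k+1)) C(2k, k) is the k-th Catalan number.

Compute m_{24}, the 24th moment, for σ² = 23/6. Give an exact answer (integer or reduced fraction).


By the scaled semicircle moment identity, m_{2k} = σ^{2k} · C_k with k = 12.
C_12 = (1/(k+1)) · C(2k, k) = (1/13) · C(24, 12) = (1/13) · 2704156 = 208012.
σ^{2k} = (σ²)^k = (23/6)^12 = 21914624432020321/2176782336.

Therefore m_{24} = σ^{24} · C_12 = (21914624432020321/2176782336) · 208012 = 1139626214338352752963/544195584.


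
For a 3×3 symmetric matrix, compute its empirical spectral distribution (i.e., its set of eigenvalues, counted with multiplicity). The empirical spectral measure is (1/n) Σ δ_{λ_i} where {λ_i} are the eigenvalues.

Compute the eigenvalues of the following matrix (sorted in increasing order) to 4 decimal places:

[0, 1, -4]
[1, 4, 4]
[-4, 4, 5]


Since M is real symmetric, all three eigenvalues are real; they are the roots of det(λI − M) = λ³ − (tr M) λ² + s λ − det M, where s is the sum of the principal 2×2 minors.
tr M = 0 + 4 + 5 = 9.
s = (0·4 − 1²) + (0·5 − (-4)²) + (4·5 − 4²) = -1 + (-16) + 4 = -13.
det M (expand along row 1) = 0·4 − 1·21 + (-4)·20 = -101.
Characteristic polynomial: λ³ − 9λ² − 13λ + 101 = 0.
Substitute λ = y + (tr M)/3 = y + 3.000000 to remove the quadratic term: y³ + p·y + q = 0 with p = s − (tr M)²/3 = -40.000000 and q = −2(tr M)³/27 + (tr M)·s/3 − det M = 8.000000.
Three real roots ⇒ use the trigonometric (Viète) form: r = 2√(−p/3) = 7.302967, φ = arccos(3q/(p·r)) = arccos(-0.082158) = 1.653047 rad.
y_k = r·cos(φ/3 − 2πk/3) for k = 0, 1, 2 gives y = 6.222078, 0.200201, -6.422279.
λ_k = y_k + 3.000000 gives λ = 9.2221, 3.2002, -3.4223 (check: the sum is 9.0000 = tr M).

Eigenvalues sorted in increasing order: [-3.4223, 3.2002, 9.2221].


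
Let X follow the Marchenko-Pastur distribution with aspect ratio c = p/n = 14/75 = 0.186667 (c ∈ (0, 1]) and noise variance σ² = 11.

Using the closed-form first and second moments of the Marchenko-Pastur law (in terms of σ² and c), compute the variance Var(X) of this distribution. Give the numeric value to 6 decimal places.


Recall the MP moments m_1 = E[X] = σ² and m_2 = E[X²] = σ⁴ (1 + c).
m_1 = E[X] = σ² = 11, so m_1² = 121.
m_2 = E[X²] = σ⁴ (1 + c) = 121 · (1 + 0.186667) = 121 · 1.186667 = 143.586667.
(Note m_2 − m_1² simplifies to c · σ⁴ = 0.186667 · 121.)

Var(X) = m_2 − m_1² = 143.586667 − 121 = 22.586667.


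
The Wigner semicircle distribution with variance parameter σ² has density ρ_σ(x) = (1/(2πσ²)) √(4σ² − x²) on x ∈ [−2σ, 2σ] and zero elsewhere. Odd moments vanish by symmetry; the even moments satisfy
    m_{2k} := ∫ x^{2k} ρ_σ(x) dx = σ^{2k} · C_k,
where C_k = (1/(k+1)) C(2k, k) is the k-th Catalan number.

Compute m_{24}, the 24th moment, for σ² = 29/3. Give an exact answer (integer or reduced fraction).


By the scaled semicircle moment identity, m_{2k} = σ^{2k} · C_k with k = 12.
C_12 = (1/(k+1)) · C(2k, k) = (1/13) · C(24, 12) = (1/13) · 2704156 = 208012.
σ^{2k} = (σ²)^k = (29/3)^12 = 353814783205469041/531441.

Therefore m_{24} = σ^{24} · C_12 = (353814783205469041/531441) · 208012 = 73597720684136026156492/531441.


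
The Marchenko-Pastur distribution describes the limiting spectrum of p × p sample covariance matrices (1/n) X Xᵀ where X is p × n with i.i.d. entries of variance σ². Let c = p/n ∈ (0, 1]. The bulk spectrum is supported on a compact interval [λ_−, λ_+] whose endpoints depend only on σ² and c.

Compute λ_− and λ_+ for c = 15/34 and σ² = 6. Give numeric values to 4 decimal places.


c = 15/34 = 0.441176; √c = 0.664211.
λ_− = σ² (1 − √c)² = 6 · (1 − 0.664211)² = 6 · (0.335789)² = 0.676525.
λ_+ = σ² (1 + √c)² = 6 · (1 + 0.664211)² = 6 · (1.664211)² = 16.617593.

Rounded to 4 decimal places: λ_− ≈ 0.6765, λ_+ ≈ 16.6176.


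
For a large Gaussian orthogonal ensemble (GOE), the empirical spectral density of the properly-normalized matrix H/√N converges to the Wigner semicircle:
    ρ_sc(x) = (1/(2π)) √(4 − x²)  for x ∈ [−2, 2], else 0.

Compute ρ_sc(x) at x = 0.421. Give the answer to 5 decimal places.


ρ_sc(x) = (1/(2π)) √(4 − x²). With x = 0.421:
  4 − x² = 4 − (0.421)² = 4 − 0.177241 = 3.822759.
  √(4 − x²) = 1.955188.
  1/(2π) = 0.159155.
  ρ_sc(0.421) = 0.159155 · 1.955188 = 0.311178.

Rounded to 5 decimal places: ρ_sc(0.421) ≈ 0.31118.


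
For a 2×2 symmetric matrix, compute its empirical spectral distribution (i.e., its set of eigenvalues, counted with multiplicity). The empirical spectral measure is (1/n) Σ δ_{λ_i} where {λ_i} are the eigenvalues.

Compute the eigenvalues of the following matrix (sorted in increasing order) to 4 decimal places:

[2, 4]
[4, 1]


Since M is real symmetric, both eigenvalues are real; they are the roots of det(λI − M) = λ² − (tr M) λ + det M.
tr M = 2 + 1 = 3.
det M = 2·1 − 4² = 2 − 16 = -14.
Characteristic polynomial: λ² − 3λ − 14 = 0.
Discriminant Δ = (tr M)² − 4·det M = 9 − (-56) = 65; √Δ = 8.062258.
λ = (tr M ± √Δ)/2 = (3 ± 8.062258)/2, giving (tr M − √Δ)/2 = -2.5311 and (tr M + √Δ)/2 = 5.5311.

Eigenvalues sorted in increasing order: [-2.5311, 5.5311].


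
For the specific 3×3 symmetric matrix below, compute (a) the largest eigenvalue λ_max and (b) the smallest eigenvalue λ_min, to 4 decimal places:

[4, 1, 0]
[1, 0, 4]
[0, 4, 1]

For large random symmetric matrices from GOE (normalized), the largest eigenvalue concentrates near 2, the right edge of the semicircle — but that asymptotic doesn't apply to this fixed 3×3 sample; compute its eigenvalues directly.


Since M is real symmetric, all three eigenvalues are real; they are the roots of det(λI − M) = λ³ − (tr M) λ² + s λ − det M, where s is the sum of the principal 2×2 minors.
tr M = 4 + 0 + 1 = 5.
s = (4·0 − 1²) + (4·1 − 0²) + (0·1 − 4²) = -1 + 4 + (-16) = -13.
det M (expand along row 1) = 4·(-16) − 1·1 + 0·4 = -65.
Characteristic polynomial: λ³ − 5λ² − 13λ + 65 = 0.
Substitute λ = y + (tr M)/3 = y + 1.666667 to remove the quadratic term: y³ + p·y + q = 0 with p = s − (tr M)²/3 = -21.333333 and q = −2(tr M)³/27 + (tr M)·s/3 − det M = 34.074074.
Three real roots ⇒ use the trigonometric (Viète) form: r = 2√(−p/3) = 5.333333, φ = arccos(3q/(p·r)) = arccos(-0.898437) = 2.686994 rad.
y_k = r·cos(φ/3 − 2πk/3) for k = 0, 1, 2 gives y = 3.333333, 1.938885, -5.272218.
λ_k = y_k + 1.666667 gives λ = 5.0000, 3.6056, -3.6056 (check: the sum is 5.0000 = tr M).

Hence λ_max = 5.0000 and λ_min = -3.6056.


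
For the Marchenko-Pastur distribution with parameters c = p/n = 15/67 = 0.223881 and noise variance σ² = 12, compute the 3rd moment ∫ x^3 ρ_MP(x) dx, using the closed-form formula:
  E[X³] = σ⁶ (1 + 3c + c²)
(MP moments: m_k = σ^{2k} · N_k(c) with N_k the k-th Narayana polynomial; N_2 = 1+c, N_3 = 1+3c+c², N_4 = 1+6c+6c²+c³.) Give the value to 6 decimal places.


E[X³] = σ⁶ (1 + 3c + c²) (third MP moment). With σ² = 12 (so σ⁶ = 1728) and c = 15/67 = 0.223881: E[X³] = 1728 · (1 + 3·0.223881 + (0.223881)²) = 1728 · 1.721764.

So E[X^3] = 2975.208732.


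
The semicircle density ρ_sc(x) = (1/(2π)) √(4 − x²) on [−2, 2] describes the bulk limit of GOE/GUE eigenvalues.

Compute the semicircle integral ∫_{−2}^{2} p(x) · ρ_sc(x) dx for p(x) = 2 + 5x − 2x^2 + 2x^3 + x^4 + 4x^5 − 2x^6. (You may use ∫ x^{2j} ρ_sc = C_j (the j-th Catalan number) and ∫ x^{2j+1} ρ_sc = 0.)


Write p(x) = Σ a_i x^i, split into monomials and integrate each against ρ_sc separately.
Using ∫ x^{2j} ρ_sc = C_j = (1/(j+1)) C(2j, j) (Catalan numbers) and ∫ x^{2j+1} ρ_sc = 0 (odd monomials vanish by symmetry):
  i = 0 (even): a_0 · C_{0} = 2 · 1 = 2
  i = 1 (odd): ∫ x^1 ρ_sc = 0 (vanishes)
  i = 2 (even): a_2 · C_{1} = -2 · 1 = -2
  i = 3 (odd): ∫ x^3 ρ_sc = 0 (vanishes)
  i = 4 (even): a_4 · C_{2} = 1 · 2 = 2
  i = 5 (odd): ∫ x^5 ρ_sc = 0 (vanishes)
  i = 6 (even): a_6 · C_{3} = -2 · 5 = -10

Summing the contributions: ∫_{−2}^{2} p(x) ρ_sc(x) dx = 2 + (-2) + 2 + (-10) = -8.


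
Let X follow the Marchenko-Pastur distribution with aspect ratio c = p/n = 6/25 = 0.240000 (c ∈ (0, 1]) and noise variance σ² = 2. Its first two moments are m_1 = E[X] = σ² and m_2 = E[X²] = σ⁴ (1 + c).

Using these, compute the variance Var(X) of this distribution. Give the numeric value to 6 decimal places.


m_1 = E[X] = σ² = 2, so m_1² = 4.
m_2 = E[X²] = σ⁴ (1 + c) = 4 · (1 + 0.240000) = 4 · 1.240000 = 4.960000.
(Note m_2 − m_1² simplifies to c · σ⁴ = 0.240000 · 4.)

Var(X) = m_2 − m_1² = 4.960000 − 4 = 0.960000.


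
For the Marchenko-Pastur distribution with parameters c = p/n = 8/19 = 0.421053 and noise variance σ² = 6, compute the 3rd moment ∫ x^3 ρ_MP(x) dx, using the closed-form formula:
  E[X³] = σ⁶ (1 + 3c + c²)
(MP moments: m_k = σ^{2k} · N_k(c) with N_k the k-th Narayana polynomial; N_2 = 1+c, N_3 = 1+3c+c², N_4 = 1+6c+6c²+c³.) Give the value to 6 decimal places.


E[X³] = σ⁶ (1 + 3c + c²) (third MP moment). With σ² = 6 (so σ⁶ = 216) and c = 8/19 = 0.421053: E[X³] = 216 · (1 + 3·0.421053 + (0.421053)²) = 216 · 2.440443.

So E[X^3] = 527.135734.


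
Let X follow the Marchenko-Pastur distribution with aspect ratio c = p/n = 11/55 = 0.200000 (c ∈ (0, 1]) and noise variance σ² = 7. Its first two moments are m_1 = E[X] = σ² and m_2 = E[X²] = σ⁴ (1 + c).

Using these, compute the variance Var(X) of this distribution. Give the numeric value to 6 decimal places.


m_1 = E[X] = σ² = 7, so m_1² = 49.
m_2 = E[X²] = σ⁴ (1 + c) = 49 · (1 + 0.200000) = 49 · 1.200000 = 58.800000.
(Note m_2 − m_1² simplifies to c · σ⁴ = 0.200000 · 49.)

Var(X) = m_2 − m_1² = 58.800000 − 49 = 9.800000.


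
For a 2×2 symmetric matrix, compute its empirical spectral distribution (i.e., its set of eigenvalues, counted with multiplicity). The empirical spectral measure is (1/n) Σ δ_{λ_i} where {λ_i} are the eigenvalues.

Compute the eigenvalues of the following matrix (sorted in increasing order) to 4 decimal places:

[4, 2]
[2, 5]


Since M is real symmetric, both eigenvalues are real; they are the roots of det(λI − M) = λ² − (tr M) λ + det M.
tr M = 4 + 5 = 9.
det M = 4·5 − 2² = 20 − 4 = 16.
Characteristic polynomial: λ² − 9λ + 16 = 0.
Discriminant Δ = (tr M)² − 4·det M = 81 − 64 = 17; √Δ = 4.123106.
λ = (tr M ± √Δ)/2 = (9 ± 4.123106)/2, giving (tr M − √Δ)/2 = 2.4384 and (tr M + √Δ)/2 = 6.5616.

Eigenvalues sorted in increasing order: [2.4384, 6.5616].


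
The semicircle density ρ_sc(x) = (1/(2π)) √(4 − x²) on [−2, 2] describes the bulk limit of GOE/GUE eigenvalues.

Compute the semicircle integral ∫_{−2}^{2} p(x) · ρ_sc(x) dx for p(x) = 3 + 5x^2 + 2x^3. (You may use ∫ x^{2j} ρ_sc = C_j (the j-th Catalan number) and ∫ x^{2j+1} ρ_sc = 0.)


Write p(x) = Σ a_i x^i, split into monomials and integrate each against ρ_sc separately.
Using ∫ x^{2j} ρ_sc = C_j = (1/(j+1)) C(2j, j) (Catalan numbers) and ∫ x^{2j+1} ρ_sc = 0 (odd monomials vanish by symmetry):
  i = 0 (even): a_0 · C_{0} = 3 · 1 = 3
  i = 2 (even): a_2 · C_{1} = 5 · 1 = 5
  i = 3 (odd): ∫ x^3 ρ_sc = 0 (vanishes)

Summing the contributions: ∫_{−2}^{2} p(x) ρ_sc(x) dx = 3 + 5 = 8.


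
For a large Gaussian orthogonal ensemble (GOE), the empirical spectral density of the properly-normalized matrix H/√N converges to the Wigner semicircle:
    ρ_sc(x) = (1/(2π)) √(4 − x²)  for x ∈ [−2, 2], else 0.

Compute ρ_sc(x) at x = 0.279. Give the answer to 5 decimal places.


ρ_sc(x) = (1/(2π)) √(4 − x²). With x = 0.279:
  4 − x² = 4 − (0.279)² = 4 − 0.077841 = 3.922159.
  √(4 − x²) = 1.980444.
  1/(2π) = 0.159155.
  ρ_sc(0.279) = 0.159155 · 1.980444 = 0.315197.

Rounded to 5 decimal places: ρ_sc(0.279) ≈ 0.31520.


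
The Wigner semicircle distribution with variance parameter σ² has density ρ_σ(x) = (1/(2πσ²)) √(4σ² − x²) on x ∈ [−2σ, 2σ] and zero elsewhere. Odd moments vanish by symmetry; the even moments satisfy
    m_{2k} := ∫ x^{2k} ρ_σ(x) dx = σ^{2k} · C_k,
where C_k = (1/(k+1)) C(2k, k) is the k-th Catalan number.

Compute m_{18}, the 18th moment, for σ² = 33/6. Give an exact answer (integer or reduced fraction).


By the scaled semicircle moment identity, m_{2k} = σ^{2k} · C_k with k = 9.
C_9 = (1/(k+1)) · C(2k, k) = (1/10) · C(18, 9) = (1/10) · 48620 = 4862.
σ^{2k} = (σ²)^k = (33/6)^9 = 2357947691/512.

Therefore m_{18} = σ^{18} · C_9 = (2357947691/512) · 4862 = 5732170836821/256.


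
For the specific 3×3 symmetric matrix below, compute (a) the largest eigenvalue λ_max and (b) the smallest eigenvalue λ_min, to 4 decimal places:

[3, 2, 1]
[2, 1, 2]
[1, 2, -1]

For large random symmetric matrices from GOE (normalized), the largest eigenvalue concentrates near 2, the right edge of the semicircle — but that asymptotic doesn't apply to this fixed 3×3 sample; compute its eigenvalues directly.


Since M is real symmetric, all three eigenvalues are real; they are the roots of det(λI − M) = λ³ − (tr M) λ² + s λ − det M, where s is the sum of the principal 2×2 minors.
tr M = 3 + 1 + (-1) = 3.
s = (3·1 − 2²) + (3·(-1) − 1²) + (1·(-1) − 2²) = -1 + (-4) + (-5) = -10.
det M (expand along row 1) = 3·(-5) − 2·(-4) + 1·3 = -4.
Characteristic polynomial: λ³ − 3λ² − 10λ + 4 = 0.
Substitute λ = y + (tr M)/3 = y + 1.000000 to remove the quadratic term: y³ + p·y + q = 0 with p = s − (tr M)²/3 = -13.000000 and q = −2(tr M)³/27 + (tr M)·s/3 − det M = -8.000000.
Three real roots ⇒ use the trigonometric (Viète) form: r = 2√(−p/3) = 4.163332, φ = arccos(3q/(p·r)) = arccos(0.443432) = 1.111372 rad.
y_k = r·cos(φ/3 − 2πk/3) for k = 0, 1, 2 gives y = 3.880899, -0.635089, -3.245810.
λ_k = y_k + 1.000000 gives λ = 4.8809, 0.3649, -2.2458 (check: the sum is 3.0000 = tr M).

Hence λ_max = 4.8809 and λ_min = -2.2458.


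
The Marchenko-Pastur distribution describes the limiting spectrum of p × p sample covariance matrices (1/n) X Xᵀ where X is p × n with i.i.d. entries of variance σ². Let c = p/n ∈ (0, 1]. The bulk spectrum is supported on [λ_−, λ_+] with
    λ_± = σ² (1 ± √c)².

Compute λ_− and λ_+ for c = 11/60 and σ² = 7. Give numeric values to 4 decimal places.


c = 11/60 = 0.183333; √c = 0.428174.
λ_− = σ² (1 − √c)² = 7 · (1 − 0.428174)² = 7 · (0.571826)² = 2.288891.
λ_+ = σ² (1 + √c)² = 7 · (1 + 0.428174)² = 7 · (1.428174)² = 14.277775.

Rounded to 4 decimal places: λ_− ≈ 2.2889, λ_+ ≈ 14.2778.


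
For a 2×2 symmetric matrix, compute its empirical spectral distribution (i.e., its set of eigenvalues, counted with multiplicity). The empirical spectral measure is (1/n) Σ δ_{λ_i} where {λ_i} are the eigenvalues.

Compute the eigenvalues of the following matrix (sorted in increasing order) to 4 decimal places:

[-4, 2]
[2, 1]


Since M is real symmetric, both eigenvalues are real; they are the roots of det(λI − M) = λ² − (tr M) λ + det M.
tr M = -4 + 1 = -3.
det M = (-4)·1 − 2² = -4 − 4 = -8.
Characteristic polynomial: λ² + 3λ − 8 = 0.
Discriminant Δ = (tr M)² − 4·det M = 9 − (-32) = 41; √Δ = 6.403124.
λ = (tr M ± √Δ)/2 = (-3 ± 6.403124)/2, giving (tr M − √Δ)/2 = -4.7016 and (tr M + √Δ)/2 = 1.7016.

Eigenvalues sorted in increasing order: [-4.7016, 1.7016].


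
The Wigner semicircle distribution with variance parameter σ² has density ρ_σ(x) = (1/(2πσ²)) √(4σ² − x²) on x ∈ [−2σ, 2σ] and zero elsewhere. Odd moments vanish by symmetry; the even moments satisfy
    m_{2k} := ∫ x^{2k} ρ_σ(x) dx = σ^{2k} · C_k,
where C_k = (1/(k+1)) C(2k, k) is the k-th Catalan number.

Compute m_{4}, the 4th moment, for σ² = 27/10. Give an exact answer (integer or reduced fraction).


By the scaled semicircle moment identity, m_{2k} = σ^{2k} · C_k with k = 2.
C_2 = (1/(k+1)) · C(2k, k) = (1/3) · C(4, 2) = (1/3) · 6 = 2.
σ^{2k} = (σ²)^k = (27/10)^2 = 729/100.

Therefore m_{4} = σ^{4} · C_2 = (729/100) · 2 = 729/50.


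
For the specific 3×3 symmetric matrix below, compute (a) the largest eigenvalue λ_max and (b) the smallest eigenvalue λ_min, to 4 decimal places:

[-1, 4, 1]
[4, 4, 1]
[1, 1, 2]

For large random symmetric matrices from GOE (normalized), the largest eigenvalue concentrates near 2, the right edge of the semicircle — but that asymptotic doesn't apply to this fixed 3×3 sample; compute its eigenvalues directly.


Since M is real symmetric, all three eigenvalues are real; they are the roots of det(λI − M) = λ³ − (tr M) λ² + s λ − det M, where s is the sum of the principal 2×2 minors.
tr M = -1 + 4 + 2 = 5.
s = ((-1)·4 − 4²) + ((-1)·2 − 1²) + (4·2 − 1²) = -20 + (-3) + 7 = -16.
det M (expand along row 1) = (-1)·7 − 4·7 + 1·0 = -35.
Characteristic polynomial: λ³ − 5λ² − 16λ + 35 = 0.
Substitute λ = y + (tr M)/3 = y + 1.666667 to remove the quadratic term: y³ + p·y + q = 0 with p = s − (tr M)²/3 = -24.333333 and q = −2(tr M)³/27 + (tr M)·s/3 − det M = -0.925926.
Three real roots ⇒ use the trigonometric (Viète) form: r = 2√(−p/3) = 5.696002, φ = arccos(3q/(p·r)) = arccos(0.020041) = 1.550754 rad.
y_k = r·cos(φ/3 − 2πk/3) for k = 0, 1, 2 gives y = 4.951800, -0.038054, -4.913746.
λ_k = y_k + 1.666667 gives λ = 6.6185, 1.6286, -3.2471 (check: the sum is 5.0000 = tr M).

Hence λ_max = 6.6185 and λ_min = -3.2471.


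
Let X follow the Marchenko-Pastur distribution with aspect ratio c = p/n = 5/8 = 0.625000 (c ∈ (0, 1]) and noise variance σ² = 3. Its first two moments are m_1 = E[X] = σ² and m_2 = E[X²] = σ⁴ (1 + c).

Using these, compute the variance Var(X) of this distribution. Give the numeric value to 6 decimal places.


m_1 = E[X] = σ² = 3, so m_1² = 9.
m_2 = E[X²] = σ⁴ (1 + c) = 9 · (1 + 0.625000) = 9 · 1.625000 = 14.625000.
(Note m_2 − m_1² simplifies to c · σ⁴ = 0.625000 · 9.)

Var(X) = m_2 − m_1² = 14.625000 − 9 = 5.625000.


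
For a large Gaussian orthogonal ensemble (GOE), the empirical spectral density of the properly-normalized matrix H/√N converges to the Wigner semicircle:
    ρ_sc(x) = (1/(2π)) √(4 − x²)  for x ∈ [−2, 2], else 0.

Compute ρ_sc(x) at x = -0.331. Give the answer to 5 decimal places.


ρ_sc(x) = (1/(2π)) √(4 − x²). With x = -0.331:
  4 − x² = 4 − (-0.331)² = 4 − 0.109561 = 3.890439.
  √(4 − x²) = 1.972420.
  1/(2π) = 0.159155.
  ρ_sc(-0.331) = 0.159155 · 1.972420 = 0.313920.

Rounded to 5 decimal places: ρ_sc(-0.331) ≈ 0.31392.


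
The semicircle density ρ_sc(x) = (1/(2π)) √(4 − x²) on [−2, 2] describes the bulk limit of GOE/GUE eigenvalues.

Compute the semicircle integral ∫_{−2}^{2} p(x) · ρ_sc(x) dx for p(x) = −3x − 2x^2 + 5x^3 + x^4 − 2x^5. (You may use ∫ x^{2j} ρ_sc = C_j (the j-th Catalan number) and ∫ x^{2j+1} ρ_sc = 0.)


Write p(x) = Σ a_i x^i, split into monomials and integrate each against ρ_sc separately.
Using ∫ x^{2j} ρ_sc = C_j = (1/(j+1)) C(2j, j) (Catalan numbers) and ∫ x^{2j+1} ρ_sc = 0 (odd monomials vanish by symmetry):
  i = 1 (odd): ∫ x^1 ρ_sc = 0 (vanishes)
  i = 2 (even): a_2 · C_{1} = -2 · 1 = -2
  i = 3 (odd): ∫ x^3 ρ_sc = 0 (vanishes)
  i = 4 (even): a_4 · C_{2} = 1 · 2 = 2
  i = 5 (odd): ∫ x^5 ρ_sc = 0 (vanishes)

Summing the contributions: ∫_{−2}^{2} p(x) ρ_sc(x) dx = (-2) + 2 = 0.


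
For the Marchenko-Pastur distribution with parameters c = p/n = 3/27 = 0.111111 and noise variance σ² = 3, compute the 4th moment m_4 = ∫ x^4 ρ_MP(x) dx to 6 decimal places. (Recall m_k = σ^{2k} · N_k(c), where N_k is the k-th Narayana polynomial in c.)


E[X⁴] = σ⁸ (1 + 6c + 6c² + c³) (fourth MP moment). With σ² = 3 (so σ⁸ = 81) and c = 3/27 = 0.111111: E[X⁴] = 81 · (1 + 6·0.111111 + 6·(0.111111)² + (0.111111)³) = 81 · 1.742112.

So E[X^4] = 141.111111.


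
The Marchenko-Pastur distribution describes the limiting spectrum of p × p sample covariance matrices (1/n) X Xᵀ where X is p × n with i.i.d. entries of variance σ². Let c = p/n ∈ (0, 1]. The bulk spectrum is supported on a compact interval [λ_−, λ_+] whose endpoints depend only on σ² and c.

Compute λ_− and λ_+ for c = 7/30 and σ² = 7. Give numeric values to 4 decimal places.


c = 7/30 = 0.233333; √c = 0.483046.
λ_− = σ² (1 − √c)² = 7 · (1 − 0.483046)² = 7 · (0.516954)² = 1.870691.
λ_+ = σ² (1 + √c)² = 7 · (1 + 0.483046)² = 7 · (1.483046)² = 15.395976.

Rounded to 4 decimal places: λ_− ≈ 1.8707, λ_+ ≈ 15.3960.


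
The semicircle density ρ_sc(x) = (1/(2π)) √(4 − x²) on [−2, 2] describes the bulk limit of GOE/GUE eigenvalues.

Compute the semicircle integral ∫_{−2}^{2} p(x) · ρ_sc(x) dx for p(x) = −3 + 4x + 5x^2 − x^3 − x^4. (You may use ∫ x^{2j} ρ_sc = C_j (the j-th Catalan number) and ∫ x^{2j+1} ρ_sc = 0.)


Write p(x) = Σ a_i x^i, split into monomials and integrate each against ρ_sc separately.
Using ∫ x^{2j} ρ_sc = C_j = (1/(j+1)) C(2j, j) (Catalan numbers) and ∫ x^{2j+1} ρ_sc = 0 (odd monomials vanish by symmetry):
  i = 0 (even): a_0 · C_{0} = -3 · 1 = -3
  i = 1 (odd): ∫ x^1 ρ_sc = 0 (vanishes)
  i = 2 (even): a_2 · C_{1} = 5 · 1 = 5
  i = 3 (odd): ∫ x^3 ρ_sc = 0 (vanishes)
  i = 4 (even): a_4 · C_{2} = -1 · 2 = -2

Summing the contributions: ∫_{−2}^{2} p(x) ρ_sc(x) dx = (-3) + 5 + (-2) = 0.


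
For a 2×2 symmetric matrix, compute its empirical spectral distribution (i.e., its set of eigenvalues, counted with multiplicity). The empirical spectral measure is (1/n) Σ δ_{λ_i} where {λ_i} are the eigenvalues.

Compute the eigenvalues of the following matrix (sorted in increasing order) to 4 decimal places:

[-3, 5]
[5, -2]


Since M is real symmetric, both eigenvalues are real; they are the roots of det(λI − M) = λ² − (tr M) λ + det M.
tr M = -3 + (-2) = -5.
det M = (-3)·(-2) − 5² = 6 − 25 = -19.
Characteristic polynomial: λ² + 5λ − 19 = 0.
Discriminant Δ = (tr M)² − 4·det M = 25 − (-76) = 101; √Δ = 10.049876.
λ = (tr M ± √Δ)/2 = (-5 ± 10.049876)/2, giving (tr M − √Δ)/2 = -7.5249 and (tr M + √Δ)/2 = 2.5249.

Eigenvalues sorted in increasing order: [-7.5249, 2.5249].


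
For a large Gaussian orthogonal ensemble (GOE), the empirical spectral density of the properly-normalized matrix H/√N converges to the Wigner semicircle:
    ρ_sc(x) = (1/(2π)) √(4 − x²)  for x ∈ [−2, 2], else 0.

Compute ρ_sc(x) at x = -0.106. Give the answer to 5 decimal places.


ρ_sc(x) = (1/(2π)) √(4 − x²). With x = -0.106:
  4 − x² = 4 − (-0.106)² = 4 − 0.011236 = 3.988764.
  √(4 − x²) = 1.997189.
  1/(2π) = 0.159155.
  ρ_sc(-0.106) = 0.159155 · 1.997189 = 0.317863.

Rounded to 5 decimal places: ρ_sc(-0.106) ≈ 0.31786.


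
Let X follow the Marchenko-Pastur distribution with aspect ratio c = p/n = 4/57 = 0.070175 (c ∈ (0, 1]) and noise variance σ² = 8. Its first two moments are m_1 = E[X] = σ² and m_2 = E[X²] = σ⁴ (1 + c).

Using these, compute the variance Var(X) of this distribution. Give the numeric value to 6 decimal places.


m_1 = E[X] = σ² = 8, so m_1² = 64.
m_2 = E[X²] = σ⁴ (1 + c) = 64 · (1 + 0.070175) = 64 · 1.070175 = 68.491228.
(Note m_2 − m_1² simplifies to c · σ⁴ = 0.070175 · 64.)

Var(X) = m_2 − m_1² = 68.491228 − 64 = 4.491228.


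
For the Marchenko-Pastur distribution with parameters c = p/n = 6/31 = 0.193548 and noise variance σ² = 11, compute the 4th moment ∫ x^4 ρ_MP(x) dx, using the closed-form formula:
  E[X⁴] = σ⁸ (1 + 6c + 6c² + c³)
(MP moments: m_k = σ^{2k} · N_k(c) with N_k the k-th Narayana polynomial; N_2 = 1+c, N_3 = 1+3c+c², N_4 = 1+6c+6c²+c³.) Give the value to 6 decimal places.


E[X⁴] = σ⁸ (1 + 6c + 6c² + c³) (fourth MP moment). With σ² = 11 (so σ⁸ = 14641) and c = 6/31 = 0.193548: E[X⁴] = 14641 · (1 + 6·0.193548 + 6·(0.193548)² + (0.193548)³) = 14641 · 2.393307.

So E[X^4] = 35040.403444.


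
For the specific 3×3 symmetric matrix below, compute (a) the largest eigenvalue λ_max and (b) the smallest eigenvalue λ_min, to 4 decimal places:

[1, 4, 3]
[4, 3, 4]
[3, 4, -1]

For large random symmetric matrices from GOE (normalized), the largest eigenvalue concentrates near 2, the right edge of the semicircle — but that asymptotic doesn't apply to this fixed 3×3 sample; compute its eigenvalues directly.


Since M is real symmetric, all three eigenvalues are real; they are the roots of det(λI − M) = λ³ − (tr M) λ² + s λ − det M, where s is the sum of the principal 2×2 minors.
tr M = 1 + 3 + (-1) = 3.
s = (1·3 − 4²) + (1·(-1) − 3²) + (3·(-1) − 4²) = -13 + (-10) + (-19) = -42.
det M (expand along row 1) = 1·(-19) − 4·(-16) + 3·7 = 66.
Characteristic polynomial: λ³ − 3λ² − 42λ − 66 = 0.
Substitute λ = y + (tr M)/3 = y + 1.000000 to remove the quadratic term: y³ + p·y + q = 0 with p = s − (tr M)²/3 = -45.000000 and q = −2(tr M)³/27 + (tr M)·s/3 − det M = -110.000000.
Three real roots ⇒ use the trigonometric (Viète) form: r = 2√(−p/3) = 7.745967, φ = arccos(3q/(p·r)) = arccos(0.946729) = 0.327874 rad.
y_k = r·cos(φ/3 − 2πk/3) for k = 0, 1, 2 gives y = 7.699752, -3.118187, -4.581565.
λ_k = y_k + 1.000000 gives λ = 8.6998, -2.1182, -3.5816 (check: the sum is 3.0000 = tr M).

Hence λ_max = 8.6998 and λ_min = -3.5816.


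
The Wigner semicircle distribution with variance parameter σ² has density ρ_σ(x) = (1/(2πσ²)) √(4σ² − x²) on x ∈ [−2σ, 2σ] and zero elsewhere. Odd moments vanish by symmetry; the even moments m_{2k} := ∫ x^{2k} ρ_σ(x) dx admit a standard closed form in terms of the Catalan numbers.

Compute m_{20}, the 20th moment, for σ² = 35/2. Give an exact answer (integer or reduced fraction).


By the scaled semicircle moment identity, m_{2k} = σ^{2k} · C_k with k = 10.
C_10 = (1/(k+1)) · C(2k, k) = (1/11) · C(20, 10) = (1/11) · 184756 = 16796.
σ^{2k} = (σ²)^k = (35/2)^10 = 2758547353515625/1024.

Therefore m_{20} = σ^{20} · C_10 = (2758547353515625/1024) · 16796 = 11583140337412109375/256.


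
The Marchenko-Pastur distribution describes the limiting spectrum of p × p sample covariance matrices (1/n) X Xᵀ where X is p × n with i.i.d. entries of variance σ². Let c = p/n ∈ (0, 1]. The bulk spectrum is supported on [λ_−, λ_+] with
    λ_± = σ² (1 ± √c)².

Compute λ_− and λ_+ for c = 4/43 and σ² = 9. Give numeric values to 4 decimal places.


c = 4/43 = 0.093023; √c = 0.304997.
λ_− = σ² (1 − √c)² = 9 · (1 − 0.304997)² = 9 · (0.695003)² = 4.347261.
λ_+ = σ² (1 + √c)² = 9 · (1 + 0.304997)² = 9 · (1.304997)² = 15.327158.

Rounded to 4 decimal places: λ_− ≈ 4.3473, λ_+ ≈ 15.3272.


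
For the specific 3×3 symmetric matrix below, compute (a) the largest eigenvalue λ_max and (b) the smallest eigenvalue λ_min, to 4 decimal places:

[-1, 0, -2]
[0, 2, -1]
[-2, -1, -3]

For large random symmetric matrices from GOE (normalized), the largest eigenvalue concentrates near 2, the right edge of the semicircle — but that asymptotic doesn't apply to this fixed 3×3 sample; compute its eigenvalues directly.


Since M is real symmetric, all three eigenvalues are real; they are the roots of det(λI − M) = λ³ − (tr M) λ² + s λ − det M, where s is the sum of the principal 2×2 minors.
tr M = -1 + 2 + (-3) = -2.
s = ((-1)·2 − 0²) + ((-1)·(-3) − (-2)²) + (2·(-3) − (-1)²) = -2 + (-1) + (-7) = -10.
det M (expand along row 1) = (-1)·(-7) − 0·(-2) + (-2)·4 = -1.
Characteristic polynomial: λ³ + 2λ² − 10λ + 1 = 0.
Substitute λ = y + (tr M)/3 = y − 0.666667 to remove the quadratic term: y³ + p·y + q = 0 with p = s − (tr M)²/3 = -11.333333 and q = −2(tr M)³/27 + (tr M)·s/3 − det M = 8.259259.
Three real roots ⇒ use the trigonometric (Viète) form: r = 2√(−p/3) = 3.887301, φ = arccos(3q/(p·r)) = arccos(-0.562414) = 2.168099 rad.
y_k = r·cos(φ/3 − 2πk/3) for k = 0, 1, 2 gives y = 2.915565, 0.768862, -3.684427.
λ_k = y_k − 0.666667 gives λ = 2.2489, 0.1022, -4.3511 (check: the sum is -2.0000 = tr M).

Hence λ_max = 2.2489 and λ_min = -4.3511.


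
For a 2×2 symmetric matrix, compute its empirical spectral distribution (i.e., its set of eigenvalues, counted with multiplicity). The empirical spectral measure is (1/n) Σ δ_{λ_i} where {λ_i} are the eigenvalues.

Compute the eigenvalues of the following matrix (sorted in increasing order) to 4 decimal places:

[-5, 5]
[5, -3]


Since M is real symmetric, both eigenvalues are real; they are the roots of det(λI − M) = λ² − (tr M) λ + det M.
tr M = -5 + (-3) = -8.
det M = (-5)·(-3) − 5² = 15 − 25 = -10.
Characteristic polynomial: λ² + 8λ − 10 = 0.
Discriminant Δ = (tr M)² − 4·det M = 64 − (-40) = 104; √Δ = 10.198039.
λ = (tr M ± √Δ)/2 = (-8 ± 10.198039)/2, giving (tr M − √Δ)/2 = -9.0990 and (tr M + √Δ)/2 = 1.0990.

Eigenvalues sorted in increasing order: [-9.0990, 1.0990].


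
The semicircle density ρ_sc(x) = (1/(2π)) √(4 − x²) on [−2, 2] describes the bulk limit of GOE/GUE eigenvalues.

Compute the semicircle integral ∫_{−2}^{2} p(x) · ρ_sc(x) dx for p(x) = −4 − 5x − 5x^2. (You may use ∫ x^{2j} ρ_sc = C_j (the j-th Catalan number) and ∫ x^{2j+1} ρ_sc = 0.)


Write p(x) = Σ a_i x^i, split into monomials and integrate each against ρ_sc separately.
Using ∫ x^{2j} ρ_sc = C_j = (1/(j+1)) C(2j, j) (Catalan numbers) and ∫ x^{2j+1} ρ_sc = 0 (odd monomials vanish by symmetry):
  i = 0 (even): a_0 · C_{0} = -4 · 1 = -4
  i = 1 (odd): ∫ x^1 ρ_sc = 0 (vanishes)
  i = 2 (even): a_2 · C_{1} = -5 · 1 = -5

Summing the contributions: ∫_{−2}^{2} p(x) ρ_sc(x) dx = (-4) + (-5) = -9.


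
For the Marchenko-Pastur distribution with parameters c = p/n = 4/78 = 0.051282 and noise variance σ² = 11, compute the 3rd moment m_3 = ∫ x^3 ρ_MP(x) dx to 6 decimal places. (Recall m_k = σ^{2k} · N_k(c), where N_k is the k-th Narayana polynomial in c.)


E[X³] = σ⁶ (1 + 3c + c²) (third MP moment). With σ² = 11 (so σ⁶ = 1331) and c = 4/78 = 0.051282: E[X³] = 1331 · (1 + 3·0.051282 + (0.051282)²) = 1331 · 1.156476.

So E[X^3] = 1539.269560.


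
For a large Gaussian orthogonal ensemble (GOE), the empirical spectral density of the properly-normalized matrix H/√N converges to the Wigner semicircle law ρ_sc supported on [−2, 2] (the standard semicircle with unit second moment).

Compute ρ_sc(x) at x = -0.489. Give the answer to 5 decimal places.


ρ_sc(x) = (1/(2π)) √(4 − x²). With x = -0.489:
  4 − x² = 4 − (-0.489)² = 4 − 0.239121 = 3.760879.
  √(4 − x²) = 1.939299.
  1/(2π) = 0.159155.
  ρ_sc(-0.489) = 0.159155 · 1.939299 = 0.308649.

Rounded to 5 decimal places: ρ_sc(-0.489) ≈ 0.30865.


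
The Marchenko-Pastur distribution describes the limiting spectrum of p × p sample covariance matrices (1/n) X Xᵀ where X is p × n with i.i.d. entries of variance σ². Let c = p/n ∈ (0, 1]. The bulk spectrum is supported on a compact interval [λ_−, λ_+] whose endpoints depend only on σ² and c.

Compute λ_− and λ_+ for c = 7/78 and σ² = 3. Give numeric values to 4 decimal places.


c = 7/78 = 0.089744; √c = 0.299572.
λ_− = σ² (1 − √c)² = 3 · (1 − 0.299572)² = 3 · (0.700428)² = 1.471797.
λ_+ = σ² (1 + √c)² = 3 · (1 + 0.299572)² = 3 · (1.299572)² = 5.066665.

Rounded to 4 decimal places: λ_− ≈ 1.4718, λ_+ ≈ 5.0667.


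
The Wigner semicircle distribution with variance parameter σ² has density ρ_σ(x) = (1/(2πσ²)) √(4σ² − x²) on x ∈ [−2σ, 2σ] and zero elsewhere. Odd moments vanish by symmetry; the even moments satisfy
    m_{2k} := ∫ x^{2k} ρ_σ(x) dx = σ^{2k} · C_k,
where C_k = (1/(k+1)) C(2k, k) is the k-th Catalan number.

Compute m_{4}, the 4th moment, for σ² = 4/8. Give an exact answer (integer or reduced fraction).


By the scaled semicircle moment identity, m_{2k} = σ^{2k} · C_k with k = 2.
C_2 = (1/(k+1)) · C(2k, k) = (1/3) · C(4, 2) = (1/3) · 6 = 2.
σ^{2k} = (σ²)^k = (4/8)^2 = 1/4.

Therefore m_{4} = σ^{4} · C_2 = (1/4) · 2 = 1/2.


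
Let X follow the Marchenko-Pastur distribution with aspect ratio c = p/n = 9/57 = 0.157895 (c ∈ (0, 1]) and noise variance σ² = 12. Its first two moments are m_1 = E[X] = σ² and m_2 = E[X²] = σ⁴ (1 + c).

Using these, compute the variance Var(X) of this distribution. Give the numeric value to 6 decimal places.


m_1 = E[X] = σ² = 12, so m_1² = 144.
m_2 = E[X²] = σ⁴ (1 + c) = 144 · (1 + 0.157895) = 144 · 1.157895 = 166.736842.
(Note m_2 − m_1² simplifies to c · σ⁴ = 0.157895 · 144.)

Var(X) = m_2 − m_1² = 166.736842 − 144 = 22.736842.


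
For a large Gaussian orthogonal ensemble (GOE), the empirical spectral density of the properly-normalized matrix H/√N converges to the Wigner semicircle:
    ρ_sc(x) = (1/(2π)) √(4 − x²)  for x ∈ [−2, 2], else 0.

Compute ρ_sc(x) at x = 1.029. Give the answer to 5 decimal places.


ρ_sc(x) = (1/(2π)) √(4 − x²). With x = 1.029:
  4 − x² = 4 − (1.029)² = 4 − 1.058841 = 2.941159.
  √(4 − x²) = 1.714981.
  1/(2π) = 0.159155.
  ρ_sc(1.029) = 0.159155 · 1.714981 = 0.272948.

Rounded to 5 decimal places: ρ_sc(1.029) ≈ 0.27295.


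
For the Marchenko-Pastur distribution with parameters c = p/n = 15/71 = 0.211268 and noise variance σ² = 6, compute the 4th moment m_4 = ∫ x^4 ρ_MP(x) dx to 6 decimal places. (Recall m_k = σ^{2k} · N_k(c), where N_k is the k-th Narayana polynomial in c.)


E[X⁴] = σ⁸ (1 + 6c + 6c² + c³) (fourth MP moment). With σ² = 6 (so σ⁸ = 1296) and c = 15/71 = 0.211268: E[X⁴] = 1296 · (1 + 6·0.211268 + 6·(0.211268)² + (0.211268)³) = 1296 · 2.544839.

So E[X^4] = 3298.111810.
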